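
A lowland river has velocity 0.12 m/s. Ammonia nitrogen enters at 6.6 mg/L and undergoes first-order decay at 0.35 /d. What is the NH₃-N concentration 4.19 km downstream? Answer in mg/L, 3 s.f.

5.73 mg/L

Travel time t = 4.19 km / 0.12 m/s = 4190/0.12 = 3.492e+04 s = 0.4041 d.
First-order decay: C = 6.6·exp(−0.35·0.4041) = 6.6·0.8681 = 5.729 mg/L.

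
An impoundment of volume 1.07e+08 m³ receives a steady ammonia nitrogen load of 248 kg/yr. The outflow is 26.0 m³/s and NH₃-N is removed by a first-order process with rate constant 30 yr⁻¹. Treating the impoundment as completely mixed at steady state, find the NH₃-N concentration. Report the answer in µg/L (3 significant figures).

0.0615 µg/L

Outflow Q = 26.0 m³/s × 3.156e+07 s/yr = 8.205e+08 m³/yr.
Steady-state CSTR mass balance: W = Q·C + k·V·C, so C = W/(Q + kV).
Q + kV = 8.205e+08 + 30·1.07e+08 = 4.03e+09 m³/yr.
C = 248/4.03e+09 = 6.153e-08 kg/m³ = 6.153e-05 mg/L = 0.06153 µg/L.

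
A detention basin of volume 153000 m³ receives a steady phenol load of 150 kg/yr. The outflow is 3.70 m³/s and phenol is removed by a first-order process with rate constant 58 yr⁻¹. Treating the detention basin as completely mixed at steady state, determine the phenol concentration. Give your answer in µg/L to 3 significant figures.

Outflow Q = 3.70 m³/s × 3.156e+07 s/yr = 1.168e+08 m³/yr.
Steady-state CSTR mass balance: W = Q·C + k·V·C, so C = W/(Q + kV).
Q + kV = 1.168e+08 + 58·153000 = 1.256e+08 m³/yr.
C = 150/1.256e+08 = 1.194e-06 kg/m³ = 0.001194 mg/L = 1.194 µg/L.

1.19 µg/L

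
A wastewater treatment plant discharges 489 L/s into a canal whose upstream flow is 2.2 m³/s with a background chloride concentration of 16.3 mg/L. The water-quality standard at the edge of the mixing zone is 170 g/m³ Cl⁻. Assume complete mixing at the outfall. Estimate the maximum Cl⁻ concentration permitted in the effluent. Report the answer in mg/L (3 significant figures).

489 L/s = 0.489 m³/s.
Mass balance: 170·2.689 = 0.489·Cₑ + 2.2·16.3.
Cₑ = (457.1 − 35.86) / 0.489 = 861.5 mg/L.

861 mg/L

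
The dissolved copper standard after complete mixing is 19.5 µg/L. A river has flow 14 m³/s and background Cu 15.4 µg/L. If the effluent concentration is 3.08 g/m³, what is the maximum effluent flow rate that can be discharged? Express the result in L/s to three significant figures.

15.4 µg/L = 0.0154 mg/L.
19.5 µg/L = 0.0195 mg/L.
Mass balance at complete mixing: C_std·(Q_w + Q_r) = Q_w·C_e + Q_r·C_b.
Rearranging, Q_w = Q_r·(C_std − C_b)/(C_e − C_std) = 14·(0.0195 − 0.0154) / (3.08 − 0.0195) = 0.01876 m³/s.
= 18.76 L/s.

18.8 L/s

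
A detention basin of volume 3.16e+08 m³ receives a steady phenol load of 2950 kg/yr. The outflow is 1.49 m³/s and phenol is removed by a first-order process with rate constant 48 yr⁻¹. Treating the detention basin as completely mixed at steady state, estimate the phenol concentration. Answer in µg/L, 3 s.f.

Outflow Q = 1.49 m³/s × 3.156e+07 s/yr = 4.702e+07 m³/yr.
Steady-state CSTR mass balance: W = Q·C + k·V·C, so C = W/(Q + kV).
Q + kV = 4.702e+07 + 48·3.16e+08 = 1.522e+10 m³/yr.
C = 2950/1.522e+10 = 1.939e-07 kg/m³ = 0.0001939 mg/L = 0.1939 µg/L.

0.194 µg/L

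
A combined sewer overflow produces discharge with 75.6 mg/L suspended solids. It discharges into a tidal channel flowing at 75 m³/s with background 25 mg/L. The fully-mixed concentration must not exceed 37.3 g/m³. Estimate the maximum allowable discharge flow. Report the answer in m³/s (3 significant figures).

Mass balance at complete mixing: C_std·(Q_w + Q_r) = Q_w·C_e + Q_r·C_b.
Rearranging, Q_w = Q_r·(C_std − C_b)/(C_e − C_std) = 75·(37.3 − 25) / (75.6 − 37.3) = 24.09 m³/s.

24.1 m³/s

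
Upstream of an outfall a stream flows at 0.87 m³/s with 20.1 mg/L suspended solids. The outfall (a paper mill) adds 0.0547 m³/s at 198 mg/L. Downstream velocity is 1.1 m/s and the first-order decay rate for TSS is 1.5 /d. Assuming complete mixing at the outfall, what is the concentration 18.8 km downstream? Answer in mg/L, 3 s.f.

After complete mixing, C₀ = (0.0547·198 + 0.87·20.1) / 0.9247 = 30.62 mg/L.
Travel time t = 1.88e+04 m / 1.1 m/s = 1.709e+04 s = 0.1978 d.
C = 30.62·exp(−1.5·0.1978) = 30.62·0.7433 = 22.76 mg/L.

22.8 mg/L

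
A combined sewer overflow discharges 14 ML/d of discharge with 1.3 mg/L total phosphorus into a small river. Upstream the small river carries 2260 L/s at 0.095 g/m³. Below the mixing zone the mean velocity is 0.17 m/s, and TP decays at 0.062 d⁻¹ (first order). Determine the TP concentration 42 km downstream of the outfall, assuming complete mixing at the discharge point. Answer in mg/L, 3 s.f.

14 ML/d = 0.162 m³/s.
2260 L/s = 2.26 m³/s.
After complete mixing, C₀ = (0.162·1.3 + 2.26·0.095) / 2.422 = 0.1756 mg/L.
Travel time t = 4.2e+04 m / 0.17 m/s = 2.471e+05 s = 2.859 d.
C = 0.1756·exp(−0.062·2.859) = 0.1756·0.8375 = 0.1471 mg/L.

0.147 mg/L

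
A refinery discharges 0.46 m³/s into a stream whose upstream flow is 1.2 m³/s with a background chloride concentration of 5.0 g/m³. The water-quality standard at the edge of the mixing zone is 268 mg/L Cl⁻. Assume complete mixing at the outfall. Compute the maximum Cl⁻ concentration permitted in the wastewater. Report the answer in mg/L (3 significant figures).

954 mg/L

Mass balance: 268·1.66 = 0.46·Cₑ + 1.2·5.
Cₑ = (444.9 − 6) / 0.46 = 954.1 mg/L.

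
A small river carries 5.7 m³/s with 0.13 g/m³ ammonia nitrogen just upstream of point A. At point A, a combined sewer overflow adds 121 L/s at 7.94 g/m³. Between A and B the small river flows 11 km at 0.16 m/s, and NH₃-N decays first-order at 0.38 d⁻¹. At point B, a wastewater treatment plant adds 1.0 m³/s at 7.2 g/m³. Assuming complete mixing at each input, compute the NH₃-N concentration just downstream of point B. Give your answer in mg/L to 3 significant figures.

1.24 mg/L

121 L/s = 0.121 m³/s.
After input A: C = (5.7·0.13 + 0.121·7.94) / 5.821 = 0.2923 mg/L.
Over the 11 km reach to input B (t = 6.875e+04 s = 0.7957 d), decay gives C = 0.2923·exp(−0.38·0.7957) = 0.2161 mg/L.
After input B: C = (5.821·0.2161 + 1·7.2) / 6.821 = 1.24 mg/L.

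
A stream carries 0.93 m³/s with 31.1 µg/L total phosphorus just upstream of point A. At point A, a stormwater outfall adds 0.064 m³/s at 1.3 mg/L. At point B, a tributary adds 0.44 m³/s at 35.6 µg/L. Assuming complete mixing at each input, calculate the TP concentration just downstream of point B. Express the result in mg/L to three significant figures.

0.0891 mg/L

31.1 µg/L = 0.0311 mg/L.
After input A: C = (0.93·0.0311 + 0.064·1.3) / 0.994 = 0.1128 mg/L.
35.6 µg/L = 0.0356 mg/L.
After input B: C = (0.994·0.1128 + 0.44·0.0356) / 1.434 = 0.08911 mg/L.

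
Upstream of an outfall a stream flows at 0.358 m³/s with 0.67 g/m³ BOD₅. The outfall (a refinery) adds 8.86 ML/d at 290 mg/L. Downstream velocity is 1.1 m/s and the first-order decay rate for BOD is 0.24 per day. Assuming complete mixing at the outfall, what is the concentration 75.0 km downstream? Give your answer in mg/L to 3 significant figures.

53.9 mg/L

8.86 ML/d = 0.1025 m³/s.
After complete mixing, C₀ = (0.1025·290 + 0.358·0.67) / 0.4605 = 65.09 mg/L.
Travel time t = 7.5e+04 m / 1.1 m/s = 6.818e+04 s = 0.7891 d.
C = 65.09·exp(−0.24·0.7891) = 65.09·0.8275 = 53.86 mg/L.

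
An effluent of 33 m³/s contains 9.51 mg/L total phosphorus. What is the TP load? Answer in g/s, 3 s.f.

Mass flux = Q·C = 33 m³/s × 9.51 g/m³ = 313.8 g/s.

314 g/s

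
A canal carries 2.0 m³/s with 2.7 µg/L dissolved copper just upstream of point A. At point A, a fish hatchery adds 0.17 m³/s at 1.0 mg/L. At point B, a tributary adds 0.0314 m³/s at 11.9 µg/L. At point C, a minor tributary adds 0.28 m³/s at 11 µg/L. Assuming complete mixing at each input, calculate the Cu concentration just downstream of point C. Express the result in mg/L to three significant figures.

2.7 µg/L = 0.0027 mg/L.
After input A: C = (2·0.0027 + 0.17·1) / 2.17 = 0.08083 mg/L.
11.9 µg/L = 0.0119 mg/L.
After input B: C = (2.17·0.08083 + 0.0314·0.0119) / 2.201 = 0.07985 mg/L.
11 µg/L = 0.011 mg/L.
After input C: C = (2.201·0.07985 + 0.28·0.011) / 2.481 = 0.07208 mg/L.

0.0721 mg/L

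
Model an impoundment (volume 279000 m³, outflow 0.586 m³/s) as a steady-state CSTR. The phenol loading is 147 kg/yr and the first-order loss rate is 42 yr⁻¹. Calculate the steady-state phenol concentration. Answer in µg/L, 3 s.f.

4.87 µg/L

Outflow Q = 0.586 m³/s × 3.156e+07 s/yr = 1.849e+07 m³/yr.
Steady-state CSTR mass balance: W = Q·C + k·V·C, so C = W/(Q + kV).
Q + kV = 1.849e+07 + 42·279000 = 3.021e+07 m³/yr.
C = 147/3.021e+07 = 4.866e-06 kg/m³ = 0.004866 mg/L = 4.866 µg/L.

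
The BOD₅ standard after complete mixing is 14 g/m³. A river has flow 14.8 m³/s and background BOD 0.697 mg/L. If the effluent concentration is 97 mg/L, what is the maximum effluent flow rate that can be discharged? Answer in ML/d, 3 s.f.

Mass balance at complete mixing: C_std·(Q_w + Q_r) = Q_w·C_e + Q_r·C_b.
Rearranging, Q_w = Q_r·(C_std − C_b)/(C_e − C_std) = 14.8·(14 − 0.697) / (97 − 14) = 2.372 m³/s.
= 204.9 ML/d.

205 ML/d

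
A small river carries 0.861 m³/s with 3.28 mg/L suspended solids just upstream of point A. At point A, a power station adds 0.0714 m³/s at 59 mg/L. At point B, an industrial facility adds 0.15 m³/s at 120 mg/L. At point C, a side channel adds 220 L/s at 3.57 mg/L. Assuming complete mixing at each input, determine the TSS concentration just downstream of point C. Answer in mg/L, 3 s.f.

19.8 mg/L

After input A: C = (0.861·3.28 + 0.0714·59) / 0.9324 = 7.547 mg/L.
After input B: C = (0.9324·7.547 + 0.15·120) / 1.082 = 23.13 mg/L.
220 L/s = 0.22 m³/s.
After input C: C = (1.082·23.13 + 0.22·3.57) / 1.302 = 19.83 mg/L.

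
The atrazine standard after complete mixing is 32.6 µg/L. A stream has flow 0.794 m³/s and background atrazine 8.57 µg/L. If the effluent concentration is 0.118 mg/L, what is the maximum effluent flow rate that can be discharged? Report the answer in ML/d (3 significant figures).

8.57 µg/L = 0.00857 mg/L.
32.6 µg/L = 0.0326 mg/L.
Mass balance at complete mixing: C_std·(Q_w + Q_r) = Q_w·C_e + Q_r·C_b.
Rearranging, Q_w = Q_r·(C_std − C_b)/(C_e − C_std) = 0.794·(0.0326 − 0.00857) / (0.118 − 0.0326) = 0.2234 m³/s.
= 19.3 ML/d.

19.3 ML/d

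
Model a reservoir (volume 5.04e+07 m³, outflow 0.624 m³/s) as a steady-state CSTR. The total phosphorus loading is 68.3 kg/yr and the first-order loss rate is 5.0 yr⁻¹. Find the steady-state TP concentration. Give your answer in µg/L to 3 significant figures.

0.251 µg/L

Outflow Q = 0.624 m³/s × 3.156e+07 s/yr = 1.969e+07 m³/yr.
Steady-state CSTR mass balance: W = Q·C + k·V·C, so C = W/(Q + kV).
Q + kV = 1.969e+07 + 5.0·5.04e+07 = 2.717e+08 m³/yr.
C = 68.3/2.717e+08 = 2.514e-07 kg/m³ = 0.0002514 mg/L = 0.2514 µg/L.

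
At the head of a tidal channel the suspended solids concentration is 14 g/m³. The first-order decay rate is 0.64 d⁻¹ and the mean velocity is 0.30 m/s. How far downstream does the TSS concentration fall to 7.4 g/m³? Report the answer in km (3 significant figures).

From C = C₀·e^(−kt), t = ln(C₀/C)/k = ln(14/7.4)/0.64 = 0.6376/0.64 = 0.9962 d.
Distance = v·t = 0.30 m/s × 8.607e+04 s = 2.582e+04 m = 25.82 km.

25.8 km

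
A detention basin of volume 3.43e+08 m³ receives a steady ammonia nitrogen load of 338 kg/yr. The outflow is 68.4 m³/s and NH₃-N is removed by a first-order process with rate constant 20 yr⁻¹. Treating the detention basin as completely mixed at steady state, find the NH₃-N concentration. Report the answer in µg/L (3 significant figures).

Outflow Q = 68.4 m³/s × 3.156e+07 s/yr = 2.159e+09 m³/yr.
Steady-state CSTR mass balance: W = Q·C + k·V·C, so C = W/(Q + kV).
Q + kV = 2.159e+09 + 20·3.43e+08 = 9.019e+09 m³/yr.
C = 338/9.019e+09 = 3.748e-08 kg/m³ = 3.748e-05 mg/L = 0.03748 µg/L.

0.0375 µg/L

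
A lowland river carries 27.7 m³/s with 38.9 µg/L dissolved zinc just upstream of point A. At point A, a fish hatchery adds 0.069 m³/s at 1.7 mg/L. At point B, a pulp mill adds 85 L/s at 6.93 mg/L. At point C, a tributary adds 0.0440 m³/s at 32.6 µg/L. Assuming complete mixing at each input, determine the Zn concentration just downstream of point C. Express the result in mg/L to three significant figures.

0.0640 mg/L

38.9 µg/L = 0.0389 mg/L.
After input A: C = (27.7·0.0389 + 0.069·1.7) / 27.77 = 0.04303 mg/L.
85 L/s = 0.085 m³/s.
After input B: C = (27.77·0.04303 + 0.085·6.93) / 27.85 = 0.06404 mg/L.
32.6 µg/L = 0.0326 mg/L.
After input C: C = (27.85·0.06404 + 0.044·0.0326) / 27.9 = 0.06399 mg/L.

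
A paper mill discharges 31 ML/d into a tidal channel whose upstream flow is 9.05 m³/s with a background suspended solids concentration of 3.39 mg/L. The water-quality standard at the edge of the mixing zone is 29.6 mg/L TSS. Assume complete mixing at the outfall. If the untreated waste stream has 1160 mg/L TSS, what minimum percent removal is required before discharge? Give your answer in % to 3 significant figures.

31 ML/d = 0.3588 m³/s.
Mass balance: 29.6·9.409 = 0.3588·Cₑ + 9.05·3.39.
Cₑ = (278.5 − 30.68) / 0.3588 = 690.7 mg/L.
Required removal = 1 − 690.7/1160 = 40.46 %.

40.5 %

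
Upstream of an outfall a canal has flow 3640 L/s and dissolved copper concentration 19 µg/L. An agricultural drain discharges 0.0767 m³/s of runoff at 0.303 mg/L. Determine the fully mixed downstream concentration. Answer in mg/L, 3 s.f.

3640 L/s = 3.64 m³/s.
19 µg/L = 0.019 mg/L.
By mass balance at complete mixing, C = (0.0767·0.303 + 3.64·0.019) / (0.0767 + 3.64) = 0.0924/3.717 = 0.02486 mg/L.

0.0249 mg/L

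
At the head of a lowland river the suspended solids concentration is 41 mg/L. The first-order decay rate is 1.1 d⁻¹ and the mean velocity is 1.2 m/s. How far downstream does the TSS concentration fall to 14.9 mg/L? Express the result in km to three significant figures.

From C = C₀·e^(−kt), t = ln(C₀/C)/k = ln(41/14.9)/1.1 = 1.012/1.1 = 0.9202 d.
Distance = v·t = 1.2 m/s × 7.95e+04 s = 9.541e+04 m = 95.41 km.

95.4 km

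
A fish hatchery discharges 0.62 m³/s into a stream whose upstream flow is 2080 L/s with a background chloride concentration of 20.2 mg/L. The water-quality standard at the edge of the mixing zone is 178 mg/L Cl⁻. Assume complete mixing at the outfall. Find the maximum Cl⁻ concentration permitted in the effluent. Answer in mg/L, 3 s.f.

707 mg/L

2080 L/s = 2.08 m³/s.
Mass balance: 178·2.7 = 0.62·Cₑ + 2.08·20.2.
Cₑ = (480.6 − 42.02) / 0.62 = 707.4 mg/L.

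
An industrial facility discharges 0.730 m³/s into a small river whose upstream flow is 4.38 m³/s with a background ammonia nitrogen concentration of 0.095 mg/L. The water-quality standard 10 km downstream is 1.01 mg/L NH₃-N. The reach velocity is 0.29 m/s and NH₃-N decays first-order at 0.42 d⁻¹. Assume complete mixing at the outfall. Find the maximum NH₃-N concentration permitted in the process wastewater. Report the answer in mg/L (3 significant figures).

Travel time to the compliance point: t = 1e+04/0.29 = 3.448e+04 s = 0.3991 d; decay factor exp(−0.42·0.3991) = 0.8457.
So the concentration just after mixing may be at most 1.01/0.8457 = 1.194 mg/L.
Mass balance: 1.194·5.11 = 0.73·Cₑ + 4.38·0.095.
Cₑ = (6.103 − 0.4161) / 0.73 = 7.79 mg/L.

7.79 mg/L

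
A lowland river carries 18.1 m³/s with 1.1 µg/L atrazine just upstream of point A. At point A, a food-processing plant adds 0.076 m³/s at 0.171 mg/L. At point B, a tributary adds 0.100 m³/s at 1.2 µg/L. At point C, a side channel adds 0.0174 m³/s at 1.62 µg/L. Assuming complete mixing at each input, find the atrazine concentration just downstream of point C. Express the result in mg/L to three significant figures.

0.00181 mg/L

1.1 µg/L = 0.0011 mg/L.
After input A: C = (18.1·0.0011 + 0.076·0.171) / 18.18 = 0.00181 mg/L.
1.2 µg/L = 0.0012 mg/L.
After input B: C = (18.18·0.00181 + 0.1·0.0012) / 18.28 = 0.001807 mg/L.
1.62 µg/L = 0.00162 mg/L.
After input C: C = (18.28·0.001807 + 0.0174·0.00162) / 18.29 = 0.001807 mg/L.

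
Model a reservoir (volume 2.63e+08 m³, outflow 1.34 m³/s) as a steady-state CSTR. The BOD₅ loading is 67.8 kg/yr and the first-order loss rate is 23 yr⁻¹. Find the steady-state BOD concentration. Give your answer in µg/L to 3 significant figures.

Outflow Q = 1.34 m³/s × 3.156e+07 s/yr = 4.229e+07 m³/yr.
Steady-state CSTR mass balance: W = Q·C + k·V·C, so C = W/(Q + kV).
Q + kV = 4.229e+07 + 23·2.63e+08 = 6.091e+09 m³/yr.
C = 67.8/6.091e+09 = 1.113e-08 kg/m³ = 1.113e-05 mg/L = 0.01113 µg/L.

0.0111 µg/L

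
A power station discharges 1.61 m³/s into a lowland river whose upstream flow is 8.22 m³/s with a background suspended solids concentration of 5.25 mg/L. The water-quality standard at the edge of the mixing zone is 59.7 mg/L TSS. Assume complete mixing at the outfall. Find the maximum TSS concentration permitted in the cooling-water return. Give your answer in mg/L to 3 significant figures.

Mass balance: 59.7·9.83 = 1.61·Cₑ + 8.22·5.25.
Cₑ = (586.9 − 43.16) / 1.61 = 337.7 mg/L.

338 mg/L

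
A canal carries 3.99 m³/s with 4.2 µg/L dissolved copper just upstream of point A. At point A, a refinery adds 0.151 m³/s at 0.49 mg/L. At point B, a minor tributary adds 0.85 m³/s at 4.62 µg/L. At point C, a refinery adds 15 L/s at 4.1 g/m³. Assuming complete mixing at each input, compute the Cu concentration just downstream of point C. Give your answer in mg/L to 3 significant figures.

4.2 µg/L = 0.0042 mg/L.
After input A: C = (3.99·0.0042 + 0.151·0.49) / 4.141 = 0.02191 mg/L.
4.62 µg/L = 0.00462 mg/L.
After input B: C = (4.141·0.02191 + 0.85·0.00462) / 4.991 = 0.01897 mg/L.
15 L/s = 0.015 m³/s.
After input C: C = (4.991·0.01897 + 0.015·4.1) / 5.006 = 0.0312 mg/L.

0.0312 mg/L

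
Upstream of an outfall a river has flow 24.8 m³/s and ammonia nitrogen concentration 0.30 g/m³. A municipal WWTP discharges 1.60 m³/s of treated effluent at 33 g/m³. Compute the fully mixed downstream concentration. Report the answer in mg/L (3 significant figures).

2.28 mg/L

Conservation of mass across the mixing zone: C = (1.6·33 + 24.8·0.3) / (1.6 + 24.8) = 60.24/26.4 = 2.282 mg/L.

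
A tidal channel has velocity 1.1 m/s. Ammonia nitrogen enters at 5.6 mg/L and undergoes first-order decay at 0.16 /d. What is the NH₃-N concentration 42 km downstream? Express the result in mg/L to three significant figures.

5.22 mg/L

Travel time t = 42 km / 1.1 m/s = 4.2e+04/1.1 = 3.818e+04 s = 0.4419 d.
First-order decay: C = 5.6·exp(−0.16·0.4419) = 5.6·0.9317 = 5.218 mg/L.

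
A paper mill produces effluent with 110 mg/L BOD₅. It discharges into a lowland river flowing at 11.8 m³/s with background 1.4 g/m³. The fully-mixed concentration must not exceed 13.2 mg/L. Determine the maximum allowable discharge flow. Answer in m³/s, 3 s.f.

Mass balance at complete mixing: C_std·(Q_w + Q_r) = Q_w·C_e + Q_r·C_b.
Rearranging, Q_w = Q_r·(C_std − C_b)/(C_e − C_std) = 11.8·(13.2 − 1.4) / (110 − 13.2) = 1.438 m³/s.

1.44 m³/s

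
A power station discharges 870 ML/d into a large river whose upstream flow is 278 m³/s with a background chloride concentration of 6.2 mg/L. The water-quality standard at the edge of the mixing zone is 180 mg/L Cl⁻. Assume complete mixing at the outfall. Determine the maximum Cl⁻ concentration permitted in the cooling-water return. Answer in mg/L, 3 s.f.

4980 mg/L

870 ML/d = 10.07 m³/s.
Mass balance: 180·288.1 = 10.07·Cₑ + 278·6.2.
Cₑ = (5.185e+04 − 1724) / 10.07 = 4978 mg/L.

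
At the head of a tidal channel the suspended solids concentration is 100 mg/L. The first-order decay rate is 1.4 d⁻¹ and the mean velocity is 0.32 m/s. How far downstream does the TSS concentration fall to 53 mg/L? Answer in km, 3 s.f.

From C = C₀·e^(−kt), t = ln(C₀/C)/k = ln(100/53)/1.4 = 0.6349/1.4 = 0.4535 d.
Distance = v·t = 0.32 m/s × 3.918e+04 s = 1.254e+04 m = 12.54 km.

12.5 km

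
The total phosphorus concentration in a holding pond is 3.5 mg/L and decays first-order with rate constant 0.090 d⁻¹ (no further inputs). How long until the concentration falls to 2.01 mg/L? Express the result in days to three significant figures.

6.16 d

t = ln(C₀/C)/k = ln(3.5/2.01)/0.090 = 0.5546/0.090 = 6.163 d.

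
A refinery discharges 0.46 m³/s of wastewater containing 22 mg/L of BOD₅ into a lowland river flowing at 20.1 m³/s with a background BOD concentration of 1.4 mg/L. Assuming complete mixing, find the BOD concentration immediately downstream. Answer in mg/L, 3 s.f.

1.86 mg/L

Flow-weighted mixing gives C = (0.46·22 + 20.1·1.4) / (0.46 + 20.1) = 38.26/20.56 = 1.861 mg/L.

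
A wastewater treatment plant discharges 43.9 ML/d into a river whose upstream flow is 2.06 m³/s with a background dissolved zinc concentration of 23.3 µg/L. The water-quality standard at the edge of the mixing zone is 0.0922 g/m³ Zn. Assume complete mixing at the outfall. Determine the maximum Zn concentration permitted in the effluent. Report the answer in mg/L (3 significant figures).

0.372 mg/L

43.9 ML/d = 0.5081 m³/s.
23.3 µg/L = 0.0233 mg/L.
Mass balance: 0.0922·2.568 = 0.5081·Cₑ + 2.06·0.0233.
Cₑ = (0.2368 − 0.048) / 0.5081 = 0.3715 mg/L.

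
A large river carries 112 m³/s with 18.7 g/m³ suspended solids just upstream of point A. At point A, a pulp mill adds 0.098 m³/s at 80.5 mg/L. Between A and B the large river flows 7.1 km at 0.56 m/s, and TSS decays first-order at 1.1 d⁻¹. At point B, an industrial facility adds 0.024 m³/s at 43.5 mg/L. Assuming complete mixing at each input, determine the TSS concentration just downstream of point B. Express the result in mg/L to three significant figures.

16.0 mg/L

After input A: C = (112·18.7 + 0.098·80.5) / 112.1 = 18.75 mg/L.
Over the 7.1 km reach to input B (t = 1.268e+04 s = 0.1467 d), decay gives C = 18.75·exp(−1.1·0.1467) = 15.96 mg/L.
After input B: C = (112.1·15.96 + 0.024·43.5) / 112.1 = 15.96 mg/L.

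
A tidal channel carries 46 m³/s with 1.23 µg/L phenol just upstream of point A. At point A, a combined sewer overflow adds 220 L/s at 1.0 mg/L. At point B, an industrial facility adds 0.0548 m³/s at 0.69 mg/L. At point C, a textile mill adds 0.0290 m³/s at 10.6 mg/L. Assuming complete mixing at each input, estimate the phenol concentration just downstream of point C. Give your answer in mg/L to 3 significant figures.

1.23 µg/L = 0.00123 mg/L.
220 L/s = 0.22 m³/s.
After input A: C = (46·0.00123 + 0.22·1) / 46.22 = 0.005984 mg/L.
After input B: C = (46.22·0.005984 + 0.0548·0.69) / 46.27 = 0.006794 mg/L.
After input C: C = (46.27·0.006794 + 0.029·10.6) / 46.3 = 0.01343 mg/L.

0.0134 mg/L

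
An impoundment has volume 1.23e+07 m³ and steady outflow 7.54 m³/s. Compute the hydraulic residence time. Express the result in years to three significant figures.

0.0517 yr

Q = 7.54 m³/s × 3.156e+07 s/yr = 2.379e+08 m³/yr.
Hydraulic residence time τ = V/Q = 1.23e+07/2.379e+08 = 0.05169 yr.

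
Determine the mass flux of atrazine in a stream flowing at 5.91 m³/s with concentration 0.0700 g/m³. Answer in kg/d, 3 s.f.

Mass flux = Q·C = 5.91 m³/s × 0.07 g/m³ = 0.4137 g/s.
= 0.4137 g/s × 86.4 = 35.74 kg/d.

35.7 kg/d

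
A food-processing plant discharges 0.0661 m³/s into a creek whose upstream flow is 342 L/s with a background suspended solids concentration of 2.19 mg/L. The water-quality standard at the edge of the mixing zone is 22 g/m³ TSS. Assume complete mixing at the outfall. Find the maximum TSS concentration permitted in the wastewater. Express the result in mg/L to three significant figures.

342 L/s = 0.342 m³/s.
Mass balance: 22·0.4081 = 0.0661·Cₑ + 0.342·2.19.
Cₑ = (8.978 − 0.749) / 0.0661 = 124.5 mg/L.

124 mg/L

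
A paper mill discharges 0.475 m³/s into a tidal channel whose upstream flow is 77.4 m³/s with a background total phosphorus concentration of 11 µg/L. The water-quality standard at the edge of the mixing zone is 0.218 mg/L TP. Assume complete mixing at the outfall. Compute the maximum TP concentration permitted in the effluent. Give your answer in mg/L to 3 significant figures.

33.9 mg/L

11 µg/L = 0.011 mg/L.
Mass balance: 0.218·77.88 = 0.475·Cₑ + 77.4·0.011.
Cₑ = (16.98 − 0.8514) / 0.475 = 33.95 mg/L.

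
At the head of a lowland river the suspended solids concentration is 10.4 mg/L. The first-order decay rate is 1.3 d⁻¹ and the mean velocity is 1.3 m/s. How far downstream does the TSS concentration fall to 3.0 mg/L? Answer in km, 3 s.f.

From C = C₀·e^(−kt), t = ln(C₀/C)/k = ln(10.4/3.0)/1.3 = 1.243/1.3 = 0.9563 d.
Distance = v·t = 1.3 m/s × 8.262e+04 s = 1.074e+05 m = 107.4 km.

107 km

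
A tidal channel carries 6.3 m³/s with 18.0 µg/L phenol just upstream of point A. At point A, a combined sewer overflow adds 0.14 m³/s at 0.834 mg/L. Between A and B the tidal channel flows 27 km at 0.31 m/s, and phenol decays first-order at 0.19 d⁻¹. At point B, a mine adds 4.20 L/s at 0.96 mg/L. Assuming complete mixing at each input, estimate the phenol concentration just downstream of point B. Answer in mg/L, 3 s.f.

0.0301 mg/L

18.0 µg/L = 0.018 mg/L.
After input A: C = (6.3·0.018 + 0.14·0.834) / 6.44 = 0.03574 mg/L.
Over the 27 km reach to input B (t = 8.71e+04 s = 1.008 d), decay gives C = 0.03574·exp(−0.19·1.008) = 0.02951 mg/L.
4.20 L/s = 0.0042 m³/s.
After input B: C = (6.44·0.02951 + 0.0042·0.96) / 6.444 = 0.03012 mg/L.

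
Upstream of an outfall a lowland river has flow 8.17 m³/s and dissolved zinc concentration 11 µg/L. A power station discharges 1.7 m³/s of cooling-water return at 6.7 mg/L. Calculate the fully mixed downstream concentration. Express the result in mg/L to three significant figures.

11 µg/L = 0.011 mg/L.
Conservation of mass across the mixing zone: C = (1.7·6.7 + 8.17·0.011) / (1.7 + 8.17) = 11.48/9.87 = 1.163 mg/L.

1.16 mg/L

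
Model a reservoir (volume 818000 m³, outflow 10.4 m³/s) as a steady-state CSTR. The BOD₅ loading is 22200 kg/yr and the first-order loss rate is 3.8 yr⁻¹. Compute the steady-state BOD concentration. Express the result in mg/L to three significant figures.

Outflow Q = 10.4 m³/s × 3.156e+07 s/yr = 3.282e+08 m³/yr.
Steady-state CSTR mass balance: W = Q·C + k·V·C, so C = W/(Q + kV).
Q + kV = 3.282e+08 + 3.8·818000 = 3.313e+08 m³/yr.
C = 22200/3.313e+08 = 6.701e-05 kg/m³ = 0.06701 mg/L.

0.0670 mg/L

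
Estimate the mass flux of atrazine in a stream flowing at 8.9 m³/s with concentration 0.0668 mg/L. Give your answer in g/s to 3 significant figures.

Mass flux = Q·C = 8.9 m³/s × 0.0668 g/m³ = 0.5945 g/s.

0.595 g/s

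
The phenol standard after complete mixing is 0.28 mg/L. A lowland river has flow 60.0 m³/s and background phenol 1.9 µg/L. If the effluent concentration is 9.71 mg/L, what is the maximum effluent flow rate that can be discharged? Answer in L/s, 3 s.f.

1.9 µg/L = 0.0019 mg/L.
Mass balance at complete mixing: C_std·(Q_w + Q_r) = Q_w·C_e + Q_r·C_b.
Rearranging, Q_w = Q_r·(C_std − C_b)/(C_e − C_std) = 60.0·(0.28 − 0.0019) / (9.71 − 0.28) = 1.769 m³/s.
= 1769 L/s.

1770 L/s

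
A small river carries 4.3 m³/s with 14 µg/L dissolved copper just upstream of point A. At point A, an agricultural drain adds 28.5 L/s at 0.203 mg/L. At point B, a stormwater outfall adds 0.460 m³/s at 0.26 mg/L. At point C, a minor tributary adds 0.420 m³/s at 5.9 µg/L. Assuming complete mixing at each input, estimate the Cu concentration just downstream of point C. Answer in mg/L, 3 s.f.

0.0361 mg/L

14 µg/L = 0.014 mg/L.
28.5 L/s = 0.0285 m³/s.
After input A: C = (4.3·0.014 + 0.0285·0.203) / 4.329 = 0.01524 mg/L.
After input B: C = (4.329·0.01524 + 0.46·0.26) / 4.788 = 0.03876 mg/L.
5.9 µg/L = 0.0059 mg/L.
After input C: C = (4.788·0.03876 + 0.42·0.0059) / 5.208 = 0.03611 mg/L.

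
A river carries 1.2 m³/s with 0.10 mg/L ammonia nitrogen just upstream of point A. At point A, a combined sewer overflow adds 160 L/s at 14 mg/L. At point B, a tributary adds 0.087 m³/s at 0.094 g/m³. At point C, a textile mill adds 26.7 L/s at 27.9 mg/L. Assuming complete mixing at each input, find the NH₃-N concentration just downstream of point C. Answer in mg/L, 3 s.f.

160 L/s = 0.16 m³/s.
After input A: C = (1.2·0.1 + 0.16·14) / 1.36 = 1.735 mg/L.
After input B: C = (1.36·1.735 + 0.087·0.094) / 1.447 = 1.637 mg/L.
26.7 L/s = 0.0267 m³/s.
After input C: C = (1.447·1.637 + 0.0267·27.9) / 1.474 = 2.112 mg/L.

2.11 mg/L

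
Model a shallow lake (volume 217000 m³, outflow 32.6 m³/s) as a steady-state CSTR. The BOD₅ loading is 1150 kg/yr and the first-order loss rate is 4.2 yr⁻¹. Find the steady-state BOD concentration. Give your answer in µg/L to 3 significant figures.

Outflow Q = 32.6 m³/s × 3.156e+07 s/yr = 1.029e+09 m³/yr.
Steady-state CSTR mass balance: W = Q·C + k·V·C, so C = W/(Q + kV).
Q + kV = 1.029e+09 + 4.2·217000 = 1.03e+09 m³/yr.
C = 1150/1.03e+09 = 1.117e-06 kg/m³ = 0.001117 mg/L = 1.117 µg/L.

1.12 µg/L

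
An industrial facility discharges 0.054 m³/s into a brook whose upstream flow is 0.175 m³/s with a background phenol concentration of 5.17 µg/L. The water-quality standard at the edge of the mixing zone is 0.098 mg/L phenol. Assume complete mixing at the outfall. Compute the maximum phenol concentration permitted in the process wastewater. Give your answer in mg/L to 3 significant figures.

5.17 µg/L = 0.00517 mg/L.
Mass balance: 0.098·0.229 = 0.054·Cₑ + 0.175·0.00517.
Cₑ = (0.02244 − 0.0009047) / 0.054 = 0.3988 mg/L.

0.399 mg/L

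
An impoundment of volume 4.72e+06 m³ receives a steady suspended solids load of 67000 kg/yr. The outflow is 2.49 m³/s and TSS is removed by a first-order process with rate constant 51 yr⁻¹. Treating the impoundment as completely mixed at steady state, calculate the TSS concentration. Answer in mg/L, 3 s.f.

0.210 mg/L

Outflow Q = 2.49 m³/s × 3.156e+07 s/yr = 7.858e+07 m³/yr.
Steady-state CSTR mass balance: W = Q·C + k·V·C, so C = W/(Q + kV).
Q + kV = 7.858e+07 + 51·4.72e+06 = 3.193e+08 m³/yr.
C = 67000/3.193e+08 = 0.0002098 kg/m³ = 0.2098 mg/L.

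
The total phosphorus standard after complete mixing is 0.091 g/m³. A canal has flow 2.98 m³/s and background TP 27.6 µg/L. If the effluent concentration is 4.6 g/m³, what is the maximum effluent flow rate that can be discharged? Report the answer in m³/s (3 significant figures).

0.0419 m³/s

27.6 µg/L = 0.0276 mg/L.
Mass balance at complete mixing: C_std·(Q_w + Q_r) = Q_w·C_e + Q_r·C_b.
Rearranging, Q_w = Q_r·(C_std − C_b)/(C_e − C_std) = 2.98·(0.091 − 0.0276) / (4.6 − 0.091) = 0.0419 m³/s.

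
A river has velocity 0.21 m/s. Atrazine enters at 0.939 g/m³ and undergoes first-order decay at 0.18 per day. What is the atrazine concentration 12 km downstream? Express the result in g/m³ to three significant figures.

0.834 g/m³

Travel time t = 12 km / 0.21 m/s = 1.2e+04/0.21 = 5.714e+04 s = 0.6614 d.
First-order decay: C = 0.939·exp(−0.18·0.6614) = 0.939·0.8878 = 0.8336 g/m³.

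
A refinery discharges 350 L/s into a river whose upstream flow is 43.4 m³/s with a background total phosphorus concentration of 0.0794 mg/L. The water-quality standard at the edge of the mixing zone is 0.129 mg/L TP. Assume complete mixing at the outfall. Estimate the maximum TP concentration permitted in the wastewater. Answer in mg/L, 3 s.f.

6.28 mg/L

350 L/s = 0.35 m³/s.
Mass balance: 0.129·43.75 = 0.35·Cₑ + 43.4·0.0794.
Cₑ = (5.644 − 3.446) / 0.35 = 6.279 mg/L.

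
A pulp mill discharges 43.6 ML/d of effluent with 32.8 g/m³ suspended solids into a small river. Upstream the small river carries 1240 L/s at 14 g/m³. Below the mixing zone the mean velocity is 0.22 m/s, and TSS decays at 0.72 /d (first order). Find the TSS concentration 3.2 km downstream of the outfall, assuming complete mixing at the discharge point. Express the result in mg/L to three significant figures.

17.2 mg/L

43.6 ML/d = 0.5046 m³/s.
1240 L/s = 1.24 m³/s.
After complete mixing, C₀ = (0.5046·32.8 + 1.24·14) / 1.745 = 19.44 mg/L.
Travel time t = 3200 m / 0.22 m/s = 1.455e+04 s = 0.1684 d.
C = 19.44·exp(−0.72·0.1684) = 19.44·0.8858 = 17.22 mg/L.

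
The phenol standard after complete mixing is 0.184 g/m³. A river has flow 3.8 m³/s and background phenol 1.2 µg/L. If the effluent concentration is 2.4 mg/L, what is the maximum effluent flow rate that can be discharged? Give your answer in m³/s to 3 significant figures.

0.313 m³/s

1.2 µg/L = 0.0012 mg/L.
Mass balance at complete mixing: C_std·(Q_w + Q_r) = Q_w·C_e + Q_r·C_b.
Rearranging, Q_w = Q_r·(C_std − C_b)/(C_e − C_std) = 3.8·(0.184 − 0.0012) / (2.4 − 0.184) = 0.3135 m³/s.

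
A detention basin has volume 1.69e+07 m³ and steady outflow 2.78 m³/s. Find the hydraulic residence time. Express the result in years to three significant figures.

0.193 yr

Q = 2.78 m³/s × 3.156e+07 s/yr = 8.773e+07 m³/yr.
Hydraulic residence time τ = V/Q = 1.69e+07/8.773e+07 = 0.1926 yr.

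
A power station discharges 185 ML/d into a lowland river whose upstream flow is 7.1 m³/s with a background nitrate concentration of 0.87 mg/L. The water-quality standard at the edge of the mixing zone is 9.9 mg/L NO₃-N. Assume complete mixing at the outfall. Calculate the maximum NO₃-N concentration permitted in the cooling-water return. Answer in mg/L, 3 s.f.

39.8 mg/L

185 ML/d = 2.141 m³/s.
Mass balance: 9.9·9.241 = 2.141·Cₑ + 7.1·0.87.
Cₑ = (91.49 − 6.177) / 2.141 = 39.84 mg/L.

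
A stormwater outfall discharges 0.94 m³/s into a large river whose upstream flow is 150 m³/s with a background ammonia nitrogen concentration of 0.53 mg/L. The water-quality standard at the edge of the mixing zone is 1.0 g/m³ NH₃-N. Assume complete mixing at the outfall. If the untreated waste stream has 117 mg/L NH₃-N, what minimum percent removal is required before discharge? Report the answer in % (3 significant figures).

Mass balance: 1·150.9 = 0.94·Cₑ + 150·0.53.
Cₑ = (150.9 − 79.5) / 0.94 = 76 mg/L.
Required removal = 1 − 76/117 = 35.04 %.

35.0 %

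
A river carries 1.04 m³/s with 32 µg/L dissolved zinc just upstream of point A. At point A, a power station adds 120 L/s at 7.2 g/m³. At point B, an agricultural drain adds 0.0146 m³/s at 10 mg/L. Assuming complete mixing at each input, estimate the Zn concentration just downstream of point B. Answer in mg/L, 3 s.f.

0.888 mg/L

32 µg/L = 0.032 mg/L.
120 L/s = 0.12 m³/s.
After input A: C = (1.04·0.032 + 0.12·7.2) / 1.16 = 0.7735 mg/L.
After input B: C = (1.16·0.7735 + 0.0146·10) / 1.175 = 0.8882 mg/L.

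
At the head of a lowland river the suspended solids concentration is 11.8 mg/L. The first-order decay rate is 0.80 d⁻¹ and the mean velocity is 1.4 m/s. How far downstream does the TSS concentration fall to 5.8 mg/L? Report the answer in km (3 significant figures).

From C = C₀·e^(−kt), t = ln(C₀/C)/k = ln(11.8/5.8)/0.80 = 0.7102/0.80 = 0.8878 d.
Distance = v·t = 1.4 m/s × 7.671e+04 s = 1.074e+05 m = 107.4 km.

107 km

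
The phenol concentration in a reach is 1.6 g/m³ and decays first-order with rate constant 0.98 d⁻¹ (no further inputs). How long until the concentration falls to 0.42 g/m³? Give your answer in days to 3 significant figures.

1.36 d

t = ln(C₀/C)/k = ln(1.6/0.42)/0.98 = 1.338/0.98 = 1.365 d.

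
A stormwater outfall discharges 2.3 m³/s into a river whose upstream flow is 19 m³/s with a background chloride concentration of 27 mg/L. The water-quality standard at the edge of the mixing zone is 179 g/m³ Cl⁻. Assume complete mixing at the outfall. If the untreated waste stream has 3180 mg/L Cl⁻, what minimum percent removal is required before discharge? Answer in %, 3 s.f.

54.9 %

Mass balance: 179·21.3 = 2.3·Cₑ + 19·27.
Cₑ = (3813 − 513) / 2.3 = 1435 mg/L.
Required removal = 1 − 1435/3180 = 54.89 %.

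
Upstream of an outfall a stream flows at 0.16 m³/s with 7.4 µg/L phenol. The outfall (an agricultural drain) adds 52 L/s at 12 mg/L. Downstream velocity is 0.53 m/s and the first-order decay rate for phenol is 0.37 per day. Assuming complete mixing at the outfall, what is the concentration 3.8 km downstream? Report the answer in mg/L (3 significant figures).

2.86 mg/L

52 L/s = 0.052 m³/s.
7.4 µg/L = 0.0074 mg/L.
After complete mixing, C₀ = (0.052·12 + 0.16·0.0074) / 0.212 = 2.949 mg/L.
Travel time t = 3800 m / 0.53 m/s = 7170 s = 0.08298 d.
C = 2.949·exp(−0.37·0.08298) = 2.949·0.9698 = 2.86 mg/L.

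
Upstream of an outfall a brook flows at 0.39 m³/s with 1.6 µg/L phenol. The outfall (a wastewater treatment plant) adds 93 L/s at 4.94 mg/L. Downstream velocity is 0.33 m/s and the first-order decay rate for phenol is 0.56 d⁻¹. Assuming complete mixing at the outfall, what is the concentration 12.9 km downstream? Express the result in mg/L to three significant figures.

0.739 mg/L

93 L/s = 0.093 m³/s.
1.6 µg/L = 0.0016 mg/L.
After complete mixing, C₀ = (0.093·4.94 + 0.39·0.0016) / 0.483 = 0.9525 mg/L.
Travel time t = 1.29e+04 m / 0.33 m/s = 3.909e+04 s = 0.4524 d.
C = 0.9525·exp(−0.56·0.4524) = 0.9525·0.7762 = 0.7393 mg/L.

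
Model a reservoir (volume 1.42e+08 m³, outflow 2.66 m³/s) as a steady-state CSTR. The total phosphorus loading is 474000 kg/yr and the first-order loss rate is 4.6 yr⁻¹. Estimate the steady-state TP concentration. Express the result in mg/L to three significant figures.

Outflow Q = 2.66 m³/s × 3.156e+07 s/yr = 8.394e+07 m³/yr.
Steady-state CSTR mass balance: W = Q·C + k·V·C, so C = W/(Q + kV).
Q + kV = 8.394e+07 + 4.6·1.42e+08 = 7.371e+08 m³/yr.
C = 474000/7.371e+08 = 0.000643 kg/m³ = 0.643 mg/L.

0.643 mg/L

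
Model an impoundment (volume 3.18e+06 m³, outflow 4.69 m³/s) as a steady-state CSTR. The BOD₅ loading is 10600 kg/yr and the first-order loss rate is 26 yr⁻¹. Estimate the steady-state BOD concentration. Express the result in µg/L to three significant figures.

Outflow Q = 4.69 m³/s × 3.156e+07 s/yr = 1.48e+08 m³/yr.
Steady-state CSTR mass balance: W = Q·C + k·V·C, so C = W/(Q + kV).
Q + kV = 1.48e+08 + 26·3.18e+06 = 2.307e+08 m³/yr.
C = 10600/2.307e+08 = 4.595e-05 kg/m³ = 0.04595 mg/L = 45.95 µg/L.

46.0 µg/L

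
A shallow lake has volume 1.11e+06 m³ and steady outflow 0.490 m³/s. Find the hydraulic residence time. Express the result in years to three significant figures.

0.0718 yr

Q = 0.490 m³/s × 3.156e+07 s/yr = 1.546e+07 m³/yr.
Hydraulic residence time τ = V/Q = 1.11e+06/1.546e+07 = 0.07178 yr.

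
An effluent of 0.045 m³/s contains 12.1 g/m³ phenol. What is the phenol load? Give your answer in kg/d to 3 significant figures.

47.0 kg/d

Mass flux = Q·C = 0.045 m³/s × 12.1 g/m³ = 0.5445 g/s.
= 0.5445 g/s × 86.4 = 47.04 kg/d.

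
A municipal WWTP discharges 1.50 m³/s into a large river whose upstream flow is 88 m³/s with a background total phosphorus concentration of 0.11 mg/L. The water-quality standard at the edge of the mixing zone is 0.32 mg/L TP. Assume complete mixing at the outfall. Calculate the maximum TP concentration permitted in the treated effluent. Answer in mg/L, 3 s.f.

12.6 mg/L

Mass balance: 0.32·89.5 = 1.5·Cₑ + 88·0.11.
Cₑ = (28.64 − 9.68) / 1.5 = 12.64 mg/L.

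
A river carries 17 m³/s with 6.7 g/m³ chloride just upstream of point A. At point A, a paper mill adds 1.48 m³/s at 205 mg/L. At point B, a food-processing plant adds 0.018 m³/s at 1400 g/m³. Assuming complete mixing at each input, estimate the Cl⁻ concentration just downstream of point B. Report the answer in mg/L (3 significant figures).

After input A: C = (17·6.7 + 1.48·205) / 18.48 = 22.58 mg/L.
After input B: C = (18.48·22.58 + 0.018·1400) / 18.5 = 23.92 mg/L.

23.9 mg/L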